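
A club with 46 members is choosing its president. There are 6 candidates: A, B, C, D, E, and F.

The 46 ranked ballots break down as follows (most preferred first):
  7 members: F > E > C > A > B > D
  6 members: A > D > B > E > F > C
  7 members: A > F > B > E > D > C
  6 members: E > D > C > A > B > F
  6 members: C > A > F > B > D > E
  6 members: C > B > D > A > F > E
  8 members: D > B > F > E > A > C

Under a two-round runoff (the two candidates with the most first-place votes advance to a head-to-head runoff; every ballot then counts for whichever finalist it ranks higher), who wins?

C

Round 1 first-place votes: A 13, B 0, C 12, D 8, E 6, F 7. A and C advance.
Runoff: A is ranked above C on 21 ballots, C above A on 25.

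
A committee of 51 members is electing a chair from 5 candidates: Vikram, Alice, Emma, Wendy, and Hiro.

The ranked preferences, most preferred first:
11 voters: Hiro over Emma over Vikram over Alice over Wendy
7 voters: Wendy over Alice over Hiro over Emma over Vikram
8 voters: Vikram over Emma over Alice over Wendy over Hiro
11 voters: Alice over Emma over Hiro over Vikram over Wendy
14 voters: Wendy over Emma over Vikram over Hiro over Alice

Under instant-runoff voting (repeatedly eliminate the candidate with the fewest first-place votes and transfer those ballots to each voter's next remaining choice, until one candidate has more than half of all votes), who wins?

Round 1: Vikram 8, Alice 11, Emma 0, Wendy 21, Hiro 11. Emma eliminated.
Round 2: Vikram 8, Alice 11, Wendy 21, Hiro 11. Vikram eliminated.
Round 3: Alice 19, Wendy 21, Hiro 11. Hiro eliminated.
Round 4: Alice 30, Wendy 21. Alice has a majority (≥26).

Alice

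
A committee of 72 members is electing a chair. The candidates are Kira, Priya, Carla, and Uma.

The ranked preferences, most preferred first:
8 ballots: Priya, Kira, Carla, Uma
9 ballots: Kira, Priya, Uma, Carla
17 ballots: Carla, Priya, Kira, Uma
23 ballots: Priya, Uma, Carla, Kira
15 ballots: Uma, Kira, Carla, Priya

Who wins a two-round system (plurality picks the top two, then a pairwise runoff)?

Round 1 first-place votes: Kira 9, Priya 31, Carla 17, Uma 15. Priya and Carla advance.
Runoff: Priya is ranked above Carla on 40 ballots, Carla above Priya on 32.

Priya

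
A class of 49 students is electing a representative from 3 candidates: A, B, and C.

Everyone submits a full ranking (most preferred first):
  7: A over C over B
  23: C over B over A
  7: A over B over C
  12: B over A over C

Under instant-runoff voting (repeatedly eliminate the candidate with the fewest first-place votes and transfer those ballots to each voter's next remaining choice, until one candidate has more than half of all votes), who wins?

Round 1: A 14, B 12, C 23. B eliminated.
Round 2: A 26, C 23. A has a majority (≥25).

A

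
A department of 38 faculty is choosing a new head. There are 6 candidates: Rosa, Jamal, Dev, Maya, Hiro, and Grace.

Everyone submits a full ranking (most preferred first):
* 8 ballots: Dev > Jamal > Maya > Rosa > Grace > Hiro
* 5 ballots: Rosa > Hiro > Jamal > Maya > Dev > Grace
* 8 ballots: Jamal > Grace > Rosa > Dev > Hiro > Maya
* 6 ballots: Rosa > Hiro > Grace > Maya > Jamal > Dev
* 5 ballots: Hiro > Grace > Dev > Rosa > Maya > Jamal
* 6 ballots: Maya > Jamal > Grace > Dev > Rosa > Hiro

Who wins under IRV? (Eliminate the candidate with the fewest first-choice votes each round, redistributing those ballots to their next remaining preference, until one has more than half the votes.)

Round 1: Rosa 11, Jamal 8, Dev 8, Maya 6, Hiro 5, Grace 0. Grace eliminated.
Round 2: Rosa 11, Jamal 8, Dev 8, Maya 6, Hiro 5. Hiro eliminated.
Round 3: Rosa 11, Jamal 8, Dev 13, Maya 6. Maya eliminated.
Round 4: Rosa 11, Jamal 14, Dev 13. Rosa eliminated.
Round 5: Jamal 25, Dev 13. Jamal has a majority (≥20).

Jamal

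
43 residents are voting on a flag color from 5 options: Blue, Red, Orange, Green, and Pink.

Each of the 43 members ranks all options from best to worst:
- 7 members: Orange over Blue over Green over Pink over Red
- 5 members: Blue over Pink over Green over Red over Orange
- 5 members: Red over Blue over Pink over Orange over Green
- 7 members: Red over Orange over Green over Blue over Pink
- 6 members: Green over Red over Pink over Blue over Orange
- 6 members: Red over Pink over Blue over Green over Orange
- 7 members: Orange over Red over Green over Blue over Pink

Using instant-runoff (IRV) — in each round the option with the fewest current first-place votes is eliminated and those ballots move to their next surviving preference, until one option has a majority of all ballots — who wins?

Round 1: Blue 5, Red 18, Orange 14, Green 6, Pink 0. Pink eliminated.
Round 2: Blue 5, Red 18, Orange 14, Green 6. Blue eliminated.
Round 3: Red 18, Orange 14, Green 11. Green eliminated.
Round 4: Red 29, Orange 14. Red has a majority (≥22).

Red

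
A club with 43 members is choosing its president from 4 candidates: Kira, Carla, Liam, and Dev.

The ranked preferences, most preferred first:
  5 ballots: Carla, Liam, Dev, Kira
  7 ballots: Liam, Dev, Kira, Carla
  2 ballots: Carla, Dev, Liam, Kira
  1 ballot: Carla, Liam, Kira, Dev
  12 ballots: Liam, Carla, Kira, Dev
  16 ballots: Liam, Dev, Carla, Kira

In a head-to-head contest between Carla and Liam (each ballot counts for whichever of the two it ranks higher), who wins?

Liam

Carla is ranked above Liam on 8 ballots; Liam above Carla on 35.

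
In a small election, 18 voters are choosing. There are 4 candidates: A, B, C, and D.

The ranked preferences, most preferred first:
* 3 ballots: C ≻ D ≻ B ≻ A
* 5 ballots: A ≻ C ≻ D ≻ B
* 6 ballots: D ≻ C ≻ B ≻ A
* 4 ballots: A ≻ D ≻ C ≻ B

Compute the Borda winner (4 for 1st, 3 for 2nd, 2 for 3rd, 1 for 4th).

D

A: 3×1 + 5×4 + 6×1 + 4×4 = 45
B: 3×2 + 5×1 + 6×2 + 4×1 = 27
C: 3×4 + 5×3 + 6×3 + 4×2 = 53
D: 3×3 + 5×2 + 6×4 + 4×3 = 55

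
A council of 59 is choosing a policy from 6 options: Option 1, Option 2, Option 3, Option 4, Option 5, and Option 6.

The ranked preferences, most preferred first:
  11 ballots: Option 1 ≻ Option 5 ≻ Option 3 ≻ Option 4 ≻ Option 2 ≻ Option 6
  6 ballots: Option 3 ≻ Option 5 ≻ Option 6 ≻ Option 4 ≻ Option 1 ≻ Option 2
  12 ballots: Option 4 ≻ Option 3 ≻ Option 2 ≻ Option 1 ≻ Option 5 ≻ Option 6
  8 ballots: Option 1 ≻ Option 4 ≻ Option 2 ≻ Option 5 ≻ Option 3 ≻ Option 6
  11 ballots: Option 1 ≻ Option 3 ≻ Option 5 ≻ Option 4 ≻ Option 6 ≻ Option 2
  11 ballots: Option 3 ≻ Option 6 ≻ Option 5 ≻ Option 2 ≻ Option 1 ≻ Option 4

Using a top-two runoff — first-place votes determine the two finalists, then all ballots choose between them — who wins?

Round 1 first-place votes: Option 1 30, Option 2 0, Option 3 17, Option 4 12, Option 5 0, Option 6 0. Option 1 and Option 3 advance.
Runoff: Option 1 is ranked above Option 3 on 30 ballots, Option 3 above Option 1 on 29.

Option 1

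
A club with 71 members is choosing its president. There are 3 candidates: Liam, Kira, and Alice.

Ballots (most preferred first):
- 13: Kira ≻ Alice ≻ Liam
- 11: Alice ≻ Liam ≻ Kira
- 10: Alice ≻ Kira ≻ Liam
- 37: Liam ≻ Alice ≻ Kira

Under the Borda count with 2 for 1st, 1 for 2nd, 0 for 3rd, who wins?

Alice

Liam: 13×0 + 11×1 + 10×0 + 37×2 = 85
Kira: 13×2 + 11×0 + 10×1 + 37×0 = 36
Alice: 13×1 + 11×2 + 10×2 + 37×1 = 92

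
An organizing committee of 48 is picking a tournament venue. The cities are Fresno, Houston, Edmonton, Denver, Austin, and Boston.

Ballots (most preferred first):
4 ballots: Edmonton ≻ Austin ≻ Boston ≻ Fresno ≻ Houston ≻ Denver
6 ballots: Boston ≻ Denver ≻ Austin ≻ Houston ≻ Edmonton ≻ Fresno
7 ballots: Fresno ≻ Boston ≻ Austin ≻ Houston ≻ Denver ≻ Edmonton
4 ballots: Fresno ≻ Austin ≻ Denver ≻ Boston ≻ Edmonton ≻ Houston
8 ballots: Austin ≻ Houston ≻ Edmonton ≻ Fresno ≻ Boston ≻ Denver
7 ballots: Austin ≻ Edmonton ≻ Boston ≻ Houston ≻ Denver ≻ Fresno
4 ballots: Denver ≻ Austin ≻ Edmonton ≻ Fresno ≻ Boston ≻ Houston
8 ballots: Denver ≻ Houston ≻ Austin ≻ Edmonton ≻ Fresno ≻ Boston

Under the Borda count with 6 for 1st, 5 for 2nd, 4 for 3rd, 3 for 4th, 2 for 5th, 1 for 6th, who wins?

Austin

Fresno: 4×3 + 6×1 + 7×6 + 4×6 + 8×3 + 7×1 + 4×3 + 8×2 = 143
Houston: 4×2 + 6×3 + 7×3 + 4×1 + 8×5 + 7×3 + 4×1 + 8×5 = 156
Edmonton: 4×6 + 6×2 + 7×1 + 4×2 + 8×4 + 7×5 + 4×4 + 8×3 = 158
Denver: 4×1 + 6×5 + 7×2 + 4×4 + 8×1 + 7×2 + 4×6 + 8×6 = 158
Austin: 4×5 + 6×4 + 7×4 + 4×5 + 8×6 + 7×6 + 4×5 + 8×4 = 234
Boston: 4×4 + 6×6 + 7×5 + 4×3 + 8×2 + 7×4 + 4×2 + 8×1 = 159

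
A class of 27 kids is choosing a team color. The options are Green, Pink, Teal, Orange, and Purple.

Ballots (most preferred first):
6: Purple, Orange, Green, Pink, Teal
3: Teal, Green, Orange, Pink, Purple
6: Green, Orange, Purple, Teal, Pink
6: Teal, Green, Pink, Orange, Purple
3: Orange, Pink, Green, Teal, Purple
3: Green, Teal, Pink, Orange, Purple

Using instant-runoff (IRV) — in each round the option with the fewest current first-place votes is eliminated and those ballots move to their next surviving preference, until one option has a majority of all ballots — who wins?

Round 1: Green 9, Pink 0, Teal 9, Orange 3, Purple 6. Pink eliminated.
Round 2: Green 9, Teal 9, Orange 3, Purple 6. Orange eliminated.
Round 3: Green 12, Teal 9, Purple 6. Purple eliminated.
Round 4: Green 18, Teal 9. Green has a majority (≥14).

Green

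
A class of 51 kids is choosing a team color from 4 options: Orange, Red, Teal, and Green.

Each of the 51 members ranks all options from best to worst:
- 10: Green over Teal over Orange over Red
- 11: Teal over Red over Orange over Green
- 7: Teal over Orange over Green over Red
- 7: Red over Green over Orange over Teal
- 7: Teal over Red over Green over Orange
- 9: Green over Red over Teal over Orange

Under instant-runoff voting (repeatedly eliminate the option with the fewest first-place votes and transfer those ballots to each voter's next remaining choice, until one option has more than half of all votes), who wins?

Round 1: Orange 0, Red 7, Teal 25, Green 19. Orange eliminated.
Round 2: Red 7, Teal 25, Green 19. Red eliminated.
Round 3: Teal 25, Green 26. Green has a majority (≥26).

Green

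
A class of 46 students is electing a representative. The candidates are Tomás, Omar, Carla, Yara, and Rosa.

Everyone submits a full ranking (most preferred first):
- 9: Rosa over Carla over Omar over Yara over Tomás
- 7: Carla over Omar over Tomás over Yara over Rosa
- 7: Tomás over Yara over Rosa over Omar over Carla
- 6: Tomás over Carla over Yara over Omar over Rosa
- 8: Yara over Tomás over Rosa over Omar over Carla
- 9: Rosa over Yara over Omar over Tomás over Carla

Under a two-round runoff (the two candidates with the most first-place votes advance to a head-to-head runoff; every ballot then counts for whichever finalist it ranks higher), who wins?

Tomás

Round 1 first-place votes: Tomás 13, Omar 0, Carla 7, Yara 8, Rosa 18. Rosa and Tomás advance.
Runoff: Rosa is ranked above Tomás on 18 ballots, Tomás above Rosa on 28.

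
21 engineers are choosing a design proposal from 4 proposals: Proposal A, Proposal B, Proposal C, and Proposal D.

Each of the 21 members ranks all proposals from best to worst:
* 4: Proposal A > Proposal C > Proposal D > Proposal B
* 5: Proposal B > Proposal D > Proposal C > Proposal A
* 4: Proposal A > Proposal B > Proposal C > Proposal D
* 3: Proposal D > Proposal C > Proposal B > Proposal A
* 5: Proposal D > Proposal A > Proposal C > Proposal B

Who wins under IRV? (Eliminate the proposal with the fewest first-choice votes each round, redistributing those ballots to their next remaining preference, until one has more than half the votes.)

Round 1: Proposal A 8, Proposal B 5, Proposal C 0, Proposal D 8. Proposal C eliminated.
Round 2: Proposal A 8, Proposal B 5, Proposal D 8. Proposal B eliminated.
Round 3: Proposal A 8, Proposal D 13. Proposal D has a majority (≥11).

Proposal D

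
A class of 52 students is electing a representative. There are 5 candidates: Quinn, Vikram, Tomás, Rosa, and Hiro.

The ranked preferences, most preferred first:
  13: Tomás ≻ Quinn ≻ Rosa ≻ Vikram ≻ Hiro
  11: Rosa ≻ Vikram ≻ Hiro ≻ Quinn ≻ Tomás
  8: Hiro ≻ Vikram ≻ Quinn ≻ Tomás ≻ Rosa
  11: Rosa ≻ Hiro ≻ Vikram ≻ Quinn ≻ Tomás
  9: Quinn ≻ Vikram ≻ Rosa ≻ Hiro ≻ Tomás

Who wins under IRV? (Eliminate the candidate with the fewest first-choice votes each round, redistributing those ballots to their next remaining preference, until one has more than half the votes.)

Round 1: Quinn 9, Vikram 0, Tomás 13, Rosa 22, Hiro 8. Vikram eliminated.
Round 2: Quinn 9, Tomás 13, Rosa 22, Hiro 8. Hiro eliminated.
Round 3: Quinn 17, Tomás 13, Rosa 22. Tomás eliminated.
Round 4: Quinn 30, Rosa 22. Quinn has a majority (≥27).

Quinn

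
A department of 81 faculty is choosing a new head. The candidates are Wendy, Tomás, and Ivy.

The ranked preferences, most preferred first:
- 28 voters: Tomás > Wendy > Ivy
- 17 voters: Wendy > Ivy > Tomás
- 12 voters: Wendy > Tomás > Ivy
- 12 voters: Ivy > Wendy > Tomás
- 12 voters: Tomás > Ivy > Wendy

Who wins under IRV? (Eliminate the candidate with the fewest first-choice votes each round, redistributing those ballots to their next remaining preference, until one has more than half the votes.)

Wendy

Round 1: Wendy 29, Tomás 40, Ivy 12. Ivy eliminated.
Round 2: Wendy 41, Tomás 40. Wendy has a majority (≥41).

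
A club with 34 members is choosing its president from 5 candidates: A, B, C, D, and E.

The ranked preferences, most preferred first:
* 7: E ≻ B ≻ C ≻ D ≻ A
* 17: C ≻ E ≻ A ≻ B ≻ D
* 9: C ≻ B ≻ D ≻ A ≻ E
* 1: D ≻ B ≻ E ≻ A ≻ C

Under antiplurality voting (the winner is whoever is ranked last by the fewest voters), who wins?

B

Last-place votes: A 7, B 0, C 1, D 17, E 9.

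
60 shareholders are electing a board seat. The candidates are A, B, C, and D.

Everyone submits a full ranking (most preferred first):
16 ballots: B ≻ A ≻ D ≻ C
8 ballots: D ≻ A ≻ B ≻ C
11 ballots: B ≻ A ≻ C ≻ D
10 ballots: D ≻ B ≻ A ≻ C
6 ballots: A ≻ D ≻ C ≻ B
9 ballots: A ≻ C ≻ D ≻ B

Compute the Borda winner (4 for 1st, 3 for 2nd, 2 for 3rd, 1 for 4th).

A

A: 16×3 + 8×3 + 11×3 + 10×2 + 6×4 + 9×4 = 185
B: 16×4 + 8×2 + 11×4 + 10×3 + 6×1 + 9×1 = 169
C: 16×1 + 8×1 + 11×2 + 10×1 + 6×2 + 9×3 = 95
D: 16×2 + 8×4 + 11×1 + 10×4 + 6×3 + 9×2 = 151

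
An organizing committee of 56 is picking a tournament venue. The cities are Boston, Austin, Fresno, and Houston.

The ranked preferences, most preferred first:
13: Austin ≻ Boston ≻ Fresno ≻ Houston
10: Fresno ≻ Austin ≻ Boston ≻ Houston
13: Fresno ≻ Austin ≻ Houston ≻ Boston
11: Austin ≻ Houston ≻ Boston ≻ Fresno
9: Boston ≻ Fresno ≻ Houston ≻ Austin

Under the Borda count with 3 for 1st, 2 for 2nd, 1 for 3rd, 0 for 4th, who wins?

Boston: 13×2 + 10×1 + 13×0 + 11×1 + 9×3 = 74
Austin: 13×3 + 10×2 + 13×2 + 11×3 + 9×0 = 118
Fresno: 13×1 + 10×3 + 13×3 + 11×0 + 9×2 = 100
Houston: 13×0 + 10×0 + 13×1 + 11×2 + 9×1 = 44

Austin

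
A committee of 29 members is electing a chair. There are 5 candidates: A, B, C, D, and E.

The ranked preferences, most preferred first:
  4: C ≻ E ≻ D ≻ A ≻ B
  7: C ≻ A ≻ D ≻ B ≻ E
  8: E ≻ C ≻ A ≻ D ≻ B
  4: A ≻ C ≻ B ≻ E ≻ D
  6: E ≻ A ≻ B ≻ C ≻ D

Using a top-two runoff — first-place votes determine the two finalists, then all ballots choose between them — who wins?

Round 1 first-place votes: A 4, B 0, C 11, D 0, E 14. E and C advance.
Runoff: E is ranked above C on 14 ballots, C above E on 15.

C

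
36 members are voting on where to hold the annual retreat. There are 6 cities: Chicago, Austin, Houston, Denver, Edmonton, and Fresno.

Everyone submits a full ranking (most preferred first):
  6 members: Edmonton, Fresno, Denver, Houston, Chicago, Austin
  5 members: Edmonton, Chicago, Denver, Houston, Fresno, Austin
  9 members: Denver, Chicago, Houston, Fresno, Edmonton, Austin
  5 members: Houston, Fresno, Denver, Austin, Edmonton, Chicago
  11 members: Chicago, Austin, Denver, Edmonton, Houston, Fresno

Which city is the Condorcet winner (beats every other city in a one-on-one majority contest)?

Denver

Denver vs Chicago: 20–16
Denver vs Austin: 25–11
Denver vs Houston: 31–5
Denver vs Edmonton: 25–11
Denver vs Fresno: 25–11
Denver beats every other city.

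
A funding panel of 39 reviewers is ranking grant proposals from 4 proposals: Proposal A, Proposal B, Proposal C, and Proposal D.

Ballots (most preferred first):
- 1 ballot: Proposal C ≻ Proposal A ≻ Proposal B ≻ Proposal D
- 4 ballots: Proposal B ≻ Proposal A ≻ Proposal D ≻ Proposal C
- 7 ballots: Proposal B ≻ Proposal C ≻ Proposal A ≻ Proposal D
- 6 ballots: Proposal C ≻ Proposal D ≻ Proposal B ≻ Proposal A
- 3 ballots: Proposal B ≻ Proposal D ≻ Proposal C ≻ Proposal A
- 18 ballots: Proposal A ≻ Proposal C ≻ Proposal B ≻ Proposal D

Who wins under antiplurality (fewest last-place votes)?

Proposal B

Last-place votes: Proposal A 9, Proposal B 0, Proposal C 4, Proposal D 26.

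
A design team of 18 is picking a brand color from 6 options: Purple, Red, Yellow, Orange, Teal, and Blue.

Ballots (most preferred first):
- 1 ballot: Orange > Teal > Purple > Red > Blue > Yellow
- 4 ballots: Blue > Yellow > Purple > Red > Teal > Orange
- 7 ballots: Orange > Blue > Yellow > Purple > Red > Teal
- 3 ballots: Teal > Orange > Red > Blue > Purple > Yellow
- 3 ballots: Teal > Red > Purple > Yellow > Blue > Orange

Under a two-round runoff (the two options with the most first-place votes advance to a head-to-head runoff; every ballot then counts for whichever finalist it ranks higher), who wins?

Round 1 first-place votes: Purple 0, Red 0, Yellow 0, Orange 8, Teal 6, Blue 4. Orange and Teal advance.
Runoff: Orange is ranked above Teal on 8 ballots, Teal above Orange on 10.

Teal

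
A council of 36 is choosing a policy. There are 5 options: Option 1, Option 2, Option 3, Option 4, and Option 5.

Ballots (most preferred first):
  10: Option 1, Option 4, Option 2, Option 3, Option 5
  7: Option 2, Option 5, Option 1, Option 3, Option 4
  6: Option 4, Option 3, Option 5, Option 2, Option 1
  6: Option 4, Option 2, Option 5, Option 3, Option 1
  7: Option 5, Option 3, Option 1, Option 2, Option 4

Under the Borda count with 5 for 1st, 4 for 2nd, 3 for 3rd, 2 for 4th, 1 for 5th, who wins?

Option 1: 10×5 + 7×3 + 6×1 + 6×1 + 7×3 = 104
Option 2: 10×3 + 7×5 + 6×2 + 6×4 + 7×2 = 115
Option 3: 10×2 + 7×2 + 6×4 + 6×2 + 7×4 = 98
Option 4: 10×4 + 7×1 + 6×5 + 6×5 + 7×1 = 114
Option 5: 10×1 + 7×4 + 6×3 + 6×3 + 7×5 = 109

Option 2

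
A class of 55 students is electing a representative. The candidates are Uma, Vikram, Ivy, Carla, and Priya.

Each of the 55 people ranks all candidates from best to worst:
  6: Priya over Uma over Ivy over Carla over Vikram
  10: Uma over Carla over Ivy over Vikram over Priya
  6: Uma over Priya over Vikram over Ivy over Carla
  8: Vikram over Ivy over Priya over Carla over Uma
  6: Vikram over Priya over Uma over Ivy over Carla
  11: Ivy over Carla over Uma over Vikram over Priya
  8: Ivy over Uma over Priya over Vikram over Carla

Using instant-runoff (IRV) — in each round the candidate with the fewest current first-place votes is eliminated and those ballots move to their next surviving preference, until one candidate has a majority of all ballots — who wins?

Uma

Round 1: Uma 16, Vikram 14, Ivy 19, Carla 0, Priya 6. Carla eliminated.
Round 2: Uma 16, Vikram 14, Ivy 19, Priya 6. Priya eliminated.
Round 3: Uma 22, Vikram 14, Ivy 19. Vikram eliminated.
Round 4: Uma 28, Ivy 27. Uma has a majority (≥28).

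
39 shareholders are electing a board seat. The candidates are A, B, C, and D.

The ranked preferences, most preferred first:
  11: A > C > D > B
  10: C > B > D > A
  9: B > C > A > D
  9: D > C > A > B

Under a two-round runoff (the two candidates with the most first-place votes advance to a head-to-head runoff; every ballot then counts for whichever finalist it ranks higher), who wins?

Round 1 first-place votes: A 11, B 9, C 10, D 9. A and C advance.
Runoff: A is ranked above C on 11 ballots, C above A on 28.

C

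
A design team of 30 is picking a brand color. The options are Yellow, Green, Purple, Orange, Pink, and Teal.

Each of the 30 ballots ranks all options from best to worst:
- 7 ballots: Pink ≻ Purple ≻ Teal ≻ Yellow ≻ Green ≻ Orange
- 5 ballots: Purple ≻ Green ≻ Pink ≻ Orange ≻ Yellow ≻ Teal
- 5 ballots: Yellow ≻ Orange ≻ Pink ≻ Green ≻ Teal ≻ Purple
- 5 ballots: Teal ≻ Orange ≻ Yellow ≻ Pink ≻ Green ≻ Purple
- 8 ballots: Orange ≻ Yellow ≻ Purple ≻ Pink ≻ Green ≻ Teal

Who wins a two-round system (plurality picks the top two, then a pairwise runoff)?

Round 1 first-place votes: Yellow 5, Green 0, Purple 5, Orange 8, Pink 7, Teal 5. Orange and Pink advance.
Runoff: Orange is ranked above Pink on 18 ballots, Pink above Orange on 12.

Orange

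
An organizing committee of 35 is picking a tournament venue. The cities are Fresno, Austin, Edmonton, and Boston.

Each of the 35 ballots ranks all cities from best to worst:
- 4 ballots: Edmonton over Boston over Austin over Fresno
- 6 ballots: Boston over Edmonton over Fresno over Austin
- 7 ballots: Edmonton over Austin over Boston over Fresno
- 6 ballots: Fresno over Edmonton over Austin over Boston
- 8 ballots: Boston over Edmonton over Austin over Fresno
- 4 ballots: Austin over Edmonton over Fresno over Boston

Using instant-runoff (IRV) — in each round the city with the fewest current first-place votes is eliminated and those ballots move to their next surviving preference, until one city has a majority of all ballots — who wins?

Round 1: Fresno 6, Austin 4, Edmonton 11, Boston 14. Austin eliminated.
Round 2: Fresno 6, Edmonton 15, Boston 14. Fresno eliminated.
Round 3: Edmonton 21, Boston 14. Edmonton has a majority (≥18).

Edmonton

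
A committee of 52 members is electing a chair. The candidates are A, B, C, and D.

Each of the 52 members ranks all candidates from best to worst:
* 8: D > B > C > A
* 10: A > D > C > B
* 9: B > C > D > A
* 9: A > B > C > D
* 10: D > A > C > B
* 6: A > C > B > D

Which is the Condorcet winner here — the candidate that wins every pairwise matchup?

D vs A: 27–25
D vs B: 28–24
D vs C: 28–24
D beats every other candidate.

D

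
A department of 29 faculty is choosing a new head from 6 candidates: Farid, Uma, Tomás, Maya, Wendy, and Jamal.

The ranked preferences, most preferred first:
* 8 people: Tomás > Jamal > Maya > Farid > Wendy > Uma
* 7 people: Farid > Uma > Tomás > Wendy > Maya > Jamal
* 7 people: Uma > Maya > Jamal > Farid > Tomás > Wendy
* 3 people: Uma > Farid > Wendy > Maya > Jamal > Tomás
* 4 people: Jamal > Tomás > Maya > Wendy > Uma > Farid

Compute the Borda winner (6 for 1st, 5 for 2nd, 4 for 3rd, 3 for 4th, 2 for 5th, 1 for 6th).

Tomás

Farid: 8×3 + 7×6 + 7×3 + 3×5 + 4×1 = 106
Uma: 8×1 + 7×5 + 7×6 + 3×6 + 4×2 = 111
Tomás: 8×6 + 7×4 + 7×2 + 3×1 + 4×5 = 113
Maya: 8×4 + 7×2 + 7×5 + 3×3 + 4×4 = 106
Wendy: 8×2 + 7×3 + 7×1 + 3×4 + 4×3 = 68
Jamal: 8×5 + 7×1 + 7×4 + 3×2 + 4×6 = 105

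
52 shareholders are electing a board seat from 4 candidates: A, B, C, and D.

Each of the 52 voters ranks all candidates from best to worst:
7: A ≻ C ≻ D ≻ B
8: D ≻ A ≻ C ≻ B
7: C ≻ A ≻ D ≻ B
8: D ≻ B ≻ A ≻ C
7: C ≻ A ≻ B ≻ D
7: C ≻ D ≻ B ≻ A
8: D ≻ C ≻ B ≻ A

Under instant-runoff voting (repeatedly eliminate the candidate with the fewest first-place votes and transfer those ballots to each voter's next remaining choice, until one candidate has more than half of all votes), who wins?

Round 1: A 7, B 0, C 21, D 24. B eliminated.
Round 2: A 7, C 21, D 24. A eliminated.
Round 3: C 28, D 24. C has a majority (≥27).

C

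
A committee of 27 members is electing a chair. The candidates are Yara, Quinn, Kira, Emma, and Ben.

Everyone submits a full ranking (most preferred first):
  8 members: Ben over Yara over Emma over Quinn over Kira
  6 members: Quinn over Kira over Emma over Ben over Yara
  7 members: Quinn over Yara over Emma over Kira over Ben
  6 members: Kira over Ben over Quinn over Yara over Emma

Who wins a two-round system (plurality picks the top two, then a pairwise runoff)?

Ben

Round 1 first-place votes: Yara 0, Quinn 13, Kira 6, Emma 0, Ben 8. Quinn and Ben advance.
Runoff: Quinn is ranked above Ben on 13 ballots, Ben above Quinn on 14.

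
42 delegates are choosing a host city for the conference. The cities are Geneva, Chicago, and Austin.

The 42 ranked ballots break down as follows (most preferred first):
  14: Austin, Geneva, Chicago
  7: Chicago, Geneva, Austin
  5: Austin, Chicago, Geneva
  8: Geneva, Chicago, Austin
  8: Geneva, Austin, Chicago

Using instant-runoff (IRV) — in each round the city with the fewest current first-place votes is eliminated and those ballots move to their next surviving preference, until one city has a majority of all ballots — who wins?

Geneva

Round 1: Geneva 16, Chicago 7, Austin 19. Chicago eliminated.
Round 2: Geneva 23, Austin 19. Geneva has a majority (≥22).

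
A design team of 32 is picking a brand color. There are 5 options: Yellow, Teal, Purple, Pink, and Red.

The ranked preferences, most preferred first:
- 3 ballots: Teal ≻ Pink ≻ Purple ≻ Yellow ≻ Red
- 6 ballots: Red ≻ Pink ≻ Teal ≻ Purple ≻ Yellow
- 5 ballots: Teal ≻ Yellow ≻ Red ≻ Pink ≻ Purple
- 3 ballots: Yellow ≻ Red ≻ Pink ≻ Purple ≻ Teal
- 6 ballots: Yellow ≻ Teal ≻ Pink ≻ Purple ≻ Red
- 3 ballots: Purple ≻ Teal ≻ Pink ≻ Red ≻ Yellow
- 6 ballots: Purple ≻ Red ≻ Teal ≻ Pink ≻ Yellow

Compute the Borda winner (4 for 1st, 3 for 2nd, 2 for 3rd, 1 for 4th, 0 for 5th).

Yellow: 3×1 + 6×0 + 5×3 + 3×4 + 6×4 + 3×0 + 6×0 = 54
Teal: 3×4 + 6×2 + 5×4 + 3×0 + 6×3 + 3×3 + 6×2 = 83
Purple: 3×2 + 6×1 + 5×0 + 3×1 + 6×1 + 3×4 + 6×4 = 57
Pink: 3×3 + 6×3 + 5×1 + 3×2 + 6×2 + 3×2 + 6×1 = 62
Red: 3×0 + 6×4 + 5×2 + 3×3 + 6×0 + 3×1 + 6×3 = 64

Teal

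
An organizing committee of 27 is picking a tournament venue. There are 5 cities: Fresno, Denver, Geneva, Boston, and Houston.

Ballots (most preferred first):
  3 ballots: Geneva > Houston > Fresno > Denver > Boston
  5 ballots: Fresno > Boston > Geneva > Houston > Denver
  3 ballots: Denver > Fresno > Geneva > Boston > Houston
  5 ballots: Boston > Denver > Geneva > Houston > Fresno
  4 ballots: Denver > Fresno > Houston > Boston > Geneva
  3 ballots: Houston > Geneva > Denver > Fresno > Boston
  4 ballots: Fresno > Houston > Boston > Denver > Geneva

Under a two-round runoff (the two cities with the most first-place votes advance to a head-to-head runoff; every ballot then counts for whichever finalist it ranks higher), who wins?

Round 1 first-place votes: Fresno 9, Denver 7, Geneva 3, Boston 5, Houston 3. Fresno and Denver advance.
Runoff: Fresno is ranked above Denver on 12 ballots, Denver above Fresno on 15.

Denver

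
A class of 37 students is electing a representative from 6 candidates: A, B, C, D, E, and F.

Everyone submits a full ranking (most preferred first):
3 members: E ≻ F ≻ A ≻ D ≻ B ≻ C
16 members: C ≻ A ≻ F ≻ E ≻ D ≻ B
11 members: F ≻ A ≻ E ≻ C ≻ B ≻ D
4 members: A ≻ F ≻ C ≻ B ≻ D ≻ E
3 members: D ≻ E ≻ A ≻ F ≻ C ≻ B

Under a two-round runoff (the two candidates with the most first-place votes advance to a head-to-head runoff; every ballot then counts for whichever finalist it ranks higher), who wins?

F

Round 1 first-place votes: A 4, B 0, C 16, D 3, E 3, F 11. C and F advance.
Runoff: C is ranked above F on 16 ballots, F above C on 21.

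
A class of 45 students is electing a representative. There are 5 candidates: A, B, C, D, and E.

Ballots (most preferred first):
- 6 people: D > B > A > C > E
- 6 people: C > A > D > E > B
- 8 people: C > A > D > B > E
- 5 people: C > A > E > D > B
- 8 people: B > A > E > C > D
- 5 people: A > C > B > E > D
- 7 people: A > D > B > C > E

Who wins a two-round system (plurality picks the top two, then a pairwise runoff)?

Round 1 first-place votes: A 12, B 8, C 19, D 6, E 0. C and A advance.
Runoff: C is ranked above A on 19 ballots, A above C on 26.

A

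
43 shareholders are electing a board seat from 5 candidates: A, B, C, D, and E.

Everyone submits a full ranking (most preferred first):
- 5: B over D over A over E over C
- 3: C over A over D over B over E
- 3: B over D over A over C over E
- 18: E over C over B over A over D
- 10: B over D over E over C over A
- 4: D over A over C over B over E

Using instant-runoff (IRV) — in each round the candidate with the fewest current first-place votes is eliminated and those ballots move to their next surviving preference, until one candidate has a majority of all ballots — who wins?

Round 1: A 0, B 18, C 3, D 4, E 18. A eliminated.
Round 2: B 18, C 3, D 4, E 18. C eliminated.
Round 3: B 18, D 7, E 18. D eliminated.
Round 4: B 25, E 18. B has a majority (≥22).

B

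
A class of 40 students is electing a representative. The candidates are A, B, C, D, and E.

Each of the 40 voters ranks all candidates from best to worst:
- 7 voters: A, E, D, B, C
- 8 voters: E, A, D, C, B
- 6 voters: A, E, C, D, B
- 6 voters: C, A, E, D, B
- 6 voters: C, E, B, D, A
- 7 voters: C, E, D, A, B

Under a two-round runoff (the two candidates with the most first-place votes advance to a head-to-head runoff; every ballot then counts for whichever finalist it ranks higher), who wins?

A

Round 1 first-place votes: A 13, B 0, C 19, D 0, E 8. C and A advance.
Runoff: C is ranked above A on 19 ballots, A above C on 21.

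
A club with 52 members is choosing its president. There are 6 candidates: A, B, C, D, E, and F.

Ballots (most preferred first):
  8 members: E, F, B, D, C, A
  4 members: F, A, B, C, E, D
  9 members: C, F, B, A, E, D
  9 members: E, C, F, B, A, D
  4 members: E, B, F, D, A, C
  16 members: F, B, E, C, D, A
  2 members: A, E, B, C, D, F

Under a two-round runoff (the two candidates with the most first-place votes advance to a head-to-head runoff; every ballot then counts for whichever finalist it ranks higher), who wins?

Round 1 first-place votes: A 2, B 0, C 9, D 0, E 21, F 20. E and F advance.
Runoff: E is ranked above F on 23 ballots, F above E on 29.

F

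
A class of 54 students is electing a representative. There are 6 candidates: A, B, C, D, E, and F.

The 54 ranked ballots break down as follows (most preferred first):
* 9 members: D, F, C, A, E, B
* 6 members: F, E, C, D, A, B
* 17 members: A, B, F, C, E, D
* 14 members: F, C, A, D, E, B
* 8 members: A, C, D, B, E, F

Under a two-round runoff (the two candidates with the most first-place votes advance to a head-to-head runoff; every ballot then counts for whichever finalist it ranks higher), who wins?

Round 1 first-place votes: A 25, B 0, C 0, D 9, E 0, F 20. A and F advance.
Runoff: A is ranked above F on 25 ballots, F above A on 29.

F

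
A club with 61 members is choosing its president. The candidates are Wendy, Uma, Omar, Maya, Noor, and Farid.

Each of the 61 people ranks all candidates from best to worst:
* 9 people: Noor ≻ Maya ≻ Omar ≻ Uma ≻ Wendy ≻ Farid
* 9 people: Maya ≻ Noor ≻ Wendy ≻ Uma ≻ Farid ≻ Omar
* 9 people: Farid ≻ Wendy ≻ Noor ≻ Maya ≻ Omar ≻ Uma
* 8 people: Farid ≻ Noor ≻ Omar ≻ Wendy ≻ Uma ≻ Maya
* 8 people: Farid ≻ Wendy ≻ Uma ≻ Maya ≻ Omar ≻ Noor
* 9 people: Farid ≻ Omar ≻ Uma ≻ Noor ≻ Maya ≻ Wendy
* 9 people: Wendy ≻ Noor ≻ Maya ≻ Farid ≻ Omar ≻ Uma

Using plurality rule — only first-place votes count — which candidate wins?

Farid

First-place votes: Wendy 9, Uma 0, Omar 0, Maya 9, Noor 9, Farid 34.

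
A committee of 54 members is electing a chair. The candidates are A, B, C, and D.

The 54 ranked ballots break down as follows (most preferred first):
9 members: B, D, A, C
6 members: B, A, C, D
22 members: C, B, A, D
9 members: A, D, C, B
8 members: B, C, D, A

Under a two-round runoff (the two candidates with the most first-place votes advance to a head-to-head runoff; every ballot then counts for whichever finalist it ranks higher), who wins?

Round 1 first-place votes: A 9, B 23, C 22, D 0. B and C advance.
Runoff: B is ranked above C on 23 ballots, C above B on 31.

C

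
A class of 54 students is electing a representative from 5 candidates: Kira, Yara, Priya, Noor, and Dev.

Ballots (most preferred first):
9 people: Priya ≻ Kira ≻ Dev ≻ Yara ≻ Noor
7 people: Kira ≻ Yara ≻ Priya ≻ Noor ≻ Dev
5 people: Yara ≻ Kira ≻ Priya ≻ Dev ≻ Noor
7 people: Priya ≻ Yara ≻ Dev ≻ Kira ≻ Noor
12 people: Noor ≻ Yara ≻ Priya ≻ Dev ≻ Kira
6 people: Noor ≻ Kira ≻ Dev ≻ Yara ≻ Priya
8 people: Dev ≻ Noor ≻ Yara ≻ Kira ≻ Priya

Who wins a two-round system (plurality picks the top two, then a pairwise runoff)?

Round 1 first-place votes: Kira 7, Yara 5, Priya 16, Noor 18, Dev 8. Noor and Priya advance.
Runoff: Noor is ranked above Priya on 26 ballots, Priya above Noor on 28.

Priya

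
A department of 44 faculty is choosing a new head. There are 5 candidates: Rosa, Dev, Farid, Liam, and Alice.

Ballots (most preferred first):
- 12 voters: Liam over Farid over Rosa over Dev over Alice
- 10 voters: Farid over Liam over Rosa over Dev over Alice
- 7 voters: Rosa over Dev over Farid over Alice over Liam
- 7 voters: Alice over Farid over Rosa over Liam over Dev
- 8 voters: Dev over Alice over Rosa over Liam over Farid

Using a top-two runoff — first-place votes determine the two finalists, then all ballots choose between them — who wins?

Farid

Round 1 first-place votes: Rosa 7, Dev 8, Farid 10, Liam 12, Alice 7. Liam and Farid advance.
Runoff: Liam is ranked above Farid on 20 ballots, Farid above Liam on 24.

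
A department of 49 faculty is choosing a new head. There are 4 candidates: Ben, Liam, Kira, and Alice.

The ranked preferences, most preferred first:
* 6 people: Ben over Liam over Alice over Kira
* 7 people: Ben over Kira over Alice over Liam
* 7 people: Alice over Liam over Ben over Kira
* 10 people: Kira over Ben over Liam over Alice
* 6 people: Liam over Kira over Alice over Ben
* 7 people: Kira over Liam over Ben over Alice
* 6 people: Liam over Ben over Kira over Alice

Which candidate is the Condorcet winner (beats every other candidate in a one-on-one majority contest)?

Liam vs Ben: 26–23
Liam vs Kira: 25–24
Liam vs Alice: 35–14
Liam beats every other candidate.

Liam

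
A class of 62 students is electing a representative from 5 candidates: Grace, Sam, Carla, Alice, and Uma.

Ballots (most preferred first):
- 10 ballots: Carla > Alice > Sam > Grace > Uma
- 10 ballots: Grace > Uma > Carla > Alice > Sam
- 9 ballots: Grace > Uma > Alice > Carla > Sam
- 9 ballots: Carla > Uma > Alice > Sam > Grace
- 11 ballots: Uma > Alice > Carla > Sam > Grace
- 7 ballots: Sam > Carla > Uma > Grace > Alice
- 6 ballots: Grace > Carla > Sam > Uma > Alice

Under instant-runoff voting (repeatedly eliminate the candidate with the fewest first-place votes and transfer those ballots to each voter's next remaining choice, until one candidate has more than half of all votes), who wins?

Round 1: Grace 25, Sam 7, Carla 19, Alice 0, Uma 11. Alice eliminated.
Round 2: Grace 25, Sam 7, Carla 19, Uma 11. Sam eliminated.
Round 3: Grace 25, Carla 26, Uma 11. Uma eliminated.
Round 4: Grace 25, Carla 37. Carla has a majority (≥32).

Carla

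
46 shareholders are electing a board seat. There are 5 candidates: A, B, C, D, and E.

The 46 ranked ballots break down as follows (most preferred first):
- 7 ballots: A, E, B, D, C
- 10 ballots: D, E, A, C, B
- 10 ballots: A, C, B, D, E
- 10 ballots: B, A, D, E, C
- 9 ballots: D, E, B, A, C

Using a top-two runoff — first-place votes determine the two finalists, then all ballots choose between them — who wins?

Round 1 first-place votes: A 17, B 10, C 0, D 19, E 0. D and A advance.
Runoff: D is ranked above A on 19 ballots, A above D on 27.

A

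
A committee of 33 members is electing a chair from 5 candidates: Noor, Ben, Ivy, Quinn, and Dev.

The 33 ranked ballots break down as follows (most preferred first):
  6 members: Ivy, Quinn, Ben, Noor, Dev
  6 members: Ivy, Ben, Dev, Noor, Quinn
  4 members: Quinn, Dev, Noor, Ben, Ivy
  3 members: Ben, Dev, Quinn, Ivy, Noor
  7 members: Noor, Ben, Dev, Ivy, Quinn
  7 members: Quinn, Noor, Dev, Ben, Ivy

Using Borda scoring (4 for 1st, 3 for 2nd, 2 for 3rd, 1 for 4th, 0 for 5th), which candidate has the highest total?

Noor: 6×1 + 6×1 + 4×2 + 3×0 + 7×4 + 7×3 = 69
Ben: 6×2 + 6×3 + 4×1 + 3×4 + 7×3 + 7×1 = 74
Ivy: 6×4 + 6×4 + 4×0 + 3×1 + 7×1 + 7×0 = 58
Quinn: 6×3 + 6×0 + 4×4 + 3×2 + 7×0 + 7×4 = 68
Dev: 6×0 + 6×2 + 4×3 + 3×3 + 7×2 + 7×2 = 61

Ben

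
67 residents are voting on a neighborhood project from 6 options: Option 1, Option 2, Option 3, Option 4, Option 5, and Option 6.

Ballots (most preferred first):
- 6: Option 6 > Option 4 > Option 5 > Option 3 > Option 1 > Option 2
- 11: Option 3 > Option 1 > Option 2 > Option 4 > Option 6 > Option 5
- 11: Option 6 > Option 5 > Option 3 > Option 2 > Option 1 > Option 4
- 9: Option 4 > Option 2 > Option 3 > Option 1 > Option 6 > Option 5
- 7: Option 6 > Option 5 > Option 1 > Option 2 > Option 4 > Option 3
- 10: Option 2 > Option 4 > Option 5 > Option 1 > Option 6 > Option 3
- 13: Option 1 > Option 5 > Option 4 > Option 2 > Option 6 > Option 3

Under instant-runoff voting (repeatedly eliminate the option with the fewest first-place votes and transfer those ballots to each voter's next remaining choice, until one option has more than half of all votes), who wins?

Option 1

Round 1: Option 1 13, Option 2 10, Option 3 11, Option 4 9, Option 5 0, Option 6 24. Option 5 eliminated.
Round 2: Option 1 13, Option 2 10, Option 3 11, Option 4 9, Option 6 24. Option 4 eliminated.
Round 3: Option 1 13, Option 2 19, Option 3 11, Option 6 24. Option 3 eliminated.
Round 4: Option 1 24, Option 2 19, Option 6 24. Option 2 eliminated.
Round 5: Option 1 43, Option 6 24. Option 1 has a majority (≥34).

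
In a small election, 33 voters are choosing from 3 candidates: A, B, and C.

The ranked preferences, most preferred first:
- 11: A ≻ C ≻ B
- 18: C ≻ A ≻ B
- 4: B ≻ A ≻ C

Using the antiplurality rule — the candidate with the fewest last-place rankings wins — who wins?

Last-place votes: A 0, B 29, C 4.

A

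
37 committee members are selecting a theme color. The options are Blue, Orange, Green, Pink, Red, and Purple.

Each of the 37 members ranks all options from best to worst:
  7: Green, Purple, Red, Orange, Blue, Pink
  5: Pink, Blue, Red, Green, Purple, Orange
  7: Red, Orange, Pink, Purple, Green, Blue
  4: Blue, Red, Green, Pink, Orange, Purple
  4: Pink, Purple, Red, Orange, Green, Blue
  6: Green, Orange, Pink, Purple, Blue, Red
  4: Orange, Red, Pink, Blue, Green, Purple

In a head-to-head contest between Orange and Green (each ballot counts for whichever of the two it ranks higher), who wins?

Green

Orange is ranked above Green on 15 ballots; Green above Orange on 22.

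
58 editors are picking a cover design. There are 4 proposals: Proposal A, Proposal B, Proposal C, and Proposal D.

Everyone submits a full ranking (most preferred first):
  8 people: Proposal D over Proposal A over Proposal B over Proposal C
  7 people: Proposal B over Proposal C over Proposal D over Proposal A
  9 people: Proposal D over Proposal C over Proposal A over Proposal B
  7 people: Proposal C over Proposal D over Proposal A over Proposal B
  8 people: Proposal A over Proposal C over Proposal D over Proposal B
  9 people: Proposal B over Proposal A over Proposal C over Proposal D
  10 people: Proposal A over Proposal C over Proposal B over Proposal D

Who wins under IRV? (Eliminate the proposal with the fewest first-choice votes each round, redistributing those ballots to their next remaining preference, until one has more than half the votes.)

Proposal D

Round 1: Proposal A 18, Proposal B 16, Proposal C 7, Proposal D 17. Proposal C eliminated.
Round 2: Proposal A 18, Proposal B 16, Proposal D 24. Proposal B eliminated.
Round 3: Proposal A 27, Proposal D 31. Proposal D has a majority (≥30).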